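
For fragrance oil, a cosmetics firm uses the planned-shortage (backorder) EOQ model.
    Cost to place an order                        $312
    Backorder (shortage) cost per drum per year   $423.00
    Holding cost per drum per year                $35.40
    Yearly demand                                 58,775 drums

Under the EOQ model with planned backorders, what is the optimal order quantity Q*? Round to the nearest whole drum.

1,060 drums

Basic EOQ = √(2·58,775·312/35.4) = 1,017.858
Backorder adjustment √((H+b)/b) = √((35.4+423)/423) = 1.0410
Q* = 1,017.858 × 1.0410 ≈ 1,059.59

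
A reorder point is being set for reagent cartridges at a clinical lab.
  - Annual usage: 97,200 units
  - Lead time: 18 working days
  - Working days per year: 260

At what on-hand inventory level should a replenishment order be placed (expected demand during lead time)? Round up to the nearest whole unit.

Daily demand d = 97,200 / 260 = 373.846 units/day
Demand during lead time = 373.846 × 18 = 6,729.23
Reorder point = 6,729.23 → round up

6,730 units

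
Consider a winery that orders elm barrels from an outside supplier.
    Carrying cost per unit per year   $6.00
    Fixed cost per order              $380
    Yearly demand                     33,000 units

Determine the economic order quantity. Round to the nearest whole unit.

2,045 units

Q* = √(2·D·S / H) = √(2·33,000·380 / 6) = √4,180,000.0 ≈ 2,044.50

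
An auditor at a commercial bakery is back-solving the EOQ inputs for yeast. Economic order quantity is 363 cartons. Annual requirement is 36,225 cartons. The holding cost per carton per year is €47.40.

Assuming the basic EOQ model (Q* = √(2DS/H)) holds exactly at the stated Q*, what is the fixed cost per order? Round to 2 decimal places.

€86.21

EOQ relation: Q² = 2DS/H, so rearrange for the unknown.
S = Q²H / (2D) = 363² × 47.4 / (2 × 36,225) = 86.2091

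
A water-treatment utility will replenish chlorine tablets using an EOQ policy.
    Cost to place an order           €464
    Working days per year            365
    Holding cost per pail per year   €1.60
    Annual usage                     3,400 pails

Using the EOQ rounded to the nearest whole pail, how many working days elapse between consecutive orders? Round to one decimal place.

150.7 days

2DS/H = 2·3,400·464/1.6 = 1,972,000.00
EOQ = √1,972,000.00 ≈ 1,404.28 → Q = 1,404 pails
Days between orders = 365 / (D/Q) = 365 / 2.422 ≈ 150.724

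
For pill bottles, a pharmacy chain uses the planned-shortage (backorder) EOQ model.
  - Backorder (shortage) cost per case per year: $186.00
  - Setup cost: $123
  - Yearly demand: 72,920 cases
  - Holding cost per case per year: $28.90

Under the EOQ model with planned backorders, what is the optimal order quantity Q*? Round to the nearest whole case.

847 cases

Q* = √(2DS/H) · √((H + b)/b)
   = √(2 × 72,920 × 123 / 28.9) · √((28.9 + 186) / 186)
   = 787.847 × 1.0749 ≈ 846.84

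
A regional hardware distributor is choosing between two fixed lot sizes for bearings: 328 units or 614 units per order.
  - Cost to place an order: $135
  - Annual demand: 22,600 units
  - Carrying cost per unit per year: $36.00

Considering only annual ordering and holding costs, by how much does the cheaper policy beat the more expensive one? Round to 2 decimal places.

TC(Q) = (D/Q)S + (Q/2)H
TC(328) = (22,600/328)×135 + (328/2)×36 = $15,205.83
TC(614) = (22,600/614)×135 + (614/2)×36 = $16,021.06
|ΔTC| = |$15,205.83 − $16,021.06| = $815.23

$815.23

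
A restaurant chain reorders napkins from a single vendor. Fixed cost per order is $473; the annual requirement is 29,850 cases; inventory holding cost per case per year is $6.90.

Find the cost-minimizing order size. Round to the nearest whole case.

2DS/H = 2·29,850·473/6.9 = 4,092,478.26
EOQ = √4,092,478.26 ≈ 2,022.99

2,023 cases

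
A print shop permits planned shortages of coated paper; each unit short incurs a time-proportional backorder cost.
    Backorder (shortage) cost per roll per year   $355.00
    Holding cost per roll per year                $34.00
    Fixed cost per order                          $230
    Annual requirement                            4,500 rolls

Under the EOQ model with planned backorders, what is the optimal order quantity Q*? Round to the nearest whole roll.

Basic EOQ = √(2·4,500·230/34) = 246.743
Backorder adjustment √((H+b)/b) = √((34+355)/355) = 1.0468
Q* = 246.743 × 1.0468 ≈ 258.29

258 rolls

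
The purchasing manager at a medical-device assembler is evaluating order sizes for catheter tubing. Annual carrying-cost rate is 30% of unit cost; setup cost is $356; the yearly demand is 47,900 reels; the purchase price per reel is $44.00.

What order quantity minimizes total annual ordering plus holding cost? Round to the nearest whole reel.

Holding cost per reel per year: H = 30% × $44 = $13.2000
EOQ = √(2DS/H) = √(2 × 47,900 × 356 / 13.2)
    = √(2,583,696.97) ≈ 1,607.39

1,607 reels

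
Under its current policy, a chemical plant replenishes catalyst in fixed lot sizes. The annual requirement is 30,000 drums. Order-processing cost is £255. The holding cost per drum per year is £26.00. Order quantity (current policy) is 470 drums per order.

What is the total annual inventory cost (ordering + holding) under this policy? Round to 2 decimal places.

Orders/yr = 30,000/470 = 63.830; ordering cost = 63.830 × £255 = £16,276.60
Average inventory = 470/2 = 235; holding cost = 235 × £26 = £6,110.00
Total = £16,276.60 + £6,110.00 = £22,386.60

£22,386.60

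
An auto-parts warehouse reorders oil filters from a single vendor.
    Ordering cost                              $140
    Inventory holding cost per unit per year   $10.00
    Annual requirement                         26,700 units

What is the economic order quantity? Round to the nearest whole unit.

865 units

Optimal lot size Q* = (2 × 26,700 × $140 / $10)^½ ≈ 864.64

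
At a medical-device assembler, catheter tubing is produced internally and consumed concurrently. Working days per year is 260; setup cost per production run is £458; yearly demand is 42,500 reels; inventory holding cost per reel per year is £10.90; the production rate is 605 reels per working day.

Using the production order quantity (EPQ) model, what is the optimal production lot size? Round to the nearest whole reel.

Daily demand d = 42,500/260 = 163.462; p = 605; 1 − d/p = 0.72982
EPQ = √(2DS / (H(1 − d/p)))
    = √(2 × 42,500 × 458 / (10.9 × 0.72982)) ≈ 2,212.19

2,212 reels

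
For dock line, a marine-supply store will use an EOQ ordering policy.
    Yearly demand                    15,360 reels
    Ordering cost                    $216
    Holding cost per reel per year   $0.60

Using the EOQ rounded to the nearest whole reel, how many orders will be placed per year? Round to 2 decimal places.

EOQ = √(2DS/H) = √(2 × 15,360 × 216 / 0.6)
    = √(11,059,200.00) ≈ 3,325.54 → Q = 3,326
N = D/Q = 15,360/3,326 ≈ 4.618 orders/yr

4.62 orders per year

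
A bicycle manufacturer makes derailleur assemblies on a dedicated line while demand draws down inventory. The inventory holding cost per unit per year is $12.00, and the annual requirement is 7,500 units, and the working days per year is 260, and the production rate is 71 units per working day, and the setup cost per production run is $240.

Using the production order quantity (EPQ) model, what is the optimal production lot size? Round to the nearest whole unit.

711 units

d = 7,500/260 = 28.8462 units/day;  effective holding cost H(1 − d/p) = 12·(1 − 28.8462/71) = 7.12459
Q* = √(2DS / H_eff) = √(2·7,500·240 / 7.12459) ≈ 710.84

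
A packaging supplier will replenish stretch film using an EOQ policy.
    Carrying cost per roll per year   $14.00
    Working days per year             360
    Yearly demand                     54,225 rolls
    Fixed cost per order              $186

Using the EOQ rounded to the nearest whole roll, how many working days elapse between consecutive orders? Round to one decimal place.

Optimal lot size Q* = (2 × 54,225 × $186 / $14)^½ ≈ 1,200.35 → Q = 1,200 rolls
Days between orders = 360 / (D/Q) = 360 / 45.188 ≈ 7.967

8.0 days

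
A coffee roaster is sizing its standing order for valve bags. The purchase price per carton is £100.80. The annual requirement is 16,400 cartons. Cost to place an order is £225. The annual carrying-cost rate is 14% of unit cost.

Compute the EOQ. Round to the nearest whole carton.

723 cartons

H = i·C = 0.14 × £100.8 = £14.1120 per carton-year
Q* = √(2·D·S / H) = √(2·16,400·225 / 14.112) = √522,959.2 ≈ 723.16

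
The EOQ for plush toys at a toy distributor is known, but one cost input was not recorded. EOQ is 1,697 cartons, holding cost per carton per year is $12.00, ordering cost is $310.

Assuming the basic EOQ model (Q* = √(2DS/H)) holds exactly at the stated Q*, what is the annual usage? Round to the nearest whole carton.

55,738 cartons per year

Since Q* = (2DS/H)^½, squaring gives Q*²·H = 2DS.
D = Q²H / (2S) = 1,697² × 12 / (2 × 310) = 55,738.24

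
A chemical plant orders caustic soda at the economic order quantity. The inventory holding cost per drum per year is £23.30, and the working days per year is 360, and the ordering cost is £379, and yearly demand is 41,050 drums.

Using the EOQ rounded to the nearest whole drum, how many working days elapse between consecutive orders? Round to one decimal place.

10.1 days

EOQ = √(2DS/H) = √(2 × 41,050 × 379 / 23.3)
    = √(1,335,446.35) ≈ 1,155.62 → Q = 1,156 drums
T = Q/D × 360 days = 1,156/41,050 × 360 = 10.138 days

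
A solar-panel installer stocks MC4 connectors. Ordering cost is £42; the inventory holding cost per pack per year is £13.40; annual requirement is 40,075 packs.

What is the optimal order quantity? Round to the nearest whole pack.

501 packs

Optimal lot size Q* = (2 × 40,075 × £42 / £13.4)^½ ≈ 501.21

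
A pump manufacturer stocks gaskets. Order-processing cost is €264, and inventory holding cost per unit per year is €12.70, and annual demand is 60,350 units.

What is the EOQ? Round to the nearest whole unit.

EOQ = √(2DS/H) = √(2 × 60,350 × 264 / 12.7)
    = √(2,509,039.37) ≈ 1,583.99

1,584 units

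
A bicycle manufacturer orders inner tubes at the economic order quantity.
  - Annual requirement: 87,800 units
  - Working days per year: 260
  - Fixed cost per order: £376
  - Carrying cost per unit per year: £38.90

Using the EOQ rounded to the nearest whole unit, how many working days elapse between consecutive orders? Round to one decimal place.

3.9 days

Optimal lot size Q* = (2 × 87,800 × £376 / £38.9)^½ ≈ 1,302.81 → Q = 1,303 units
Cycle time = (working days × Q)/D = (260 × 1,303) / 87,800 = 3.859 days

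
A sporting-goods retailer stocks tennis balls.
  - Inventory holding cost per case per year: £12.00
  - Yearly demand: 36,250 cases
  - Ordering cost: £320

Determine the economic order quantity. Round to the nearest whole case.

1,390 cases

Q* = √(2·D·S / H) = √(2·36,250·320 / 12) = √1,933,333.3 ≈ 1,390.44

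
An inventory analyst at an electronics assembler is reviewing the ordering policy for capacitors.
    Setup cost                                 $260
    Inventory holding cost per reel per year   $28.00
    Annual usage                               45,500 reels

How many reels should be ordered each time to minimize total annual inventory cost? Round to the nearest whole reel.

EOQ = √(2DS/H) = √(2 × 45,500 × 260 / 28)
    = √(845,000.00) ≈ 919.24

919 reels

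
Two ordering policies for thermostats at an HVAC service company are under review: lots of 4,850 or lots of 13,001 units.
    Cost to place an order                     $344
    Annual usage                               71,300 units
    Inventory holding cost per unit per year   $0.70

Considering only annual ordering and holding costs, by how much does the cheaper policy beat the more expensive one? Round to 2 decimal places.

$317.74

Annual cost at Q: ordering D·S/Q plus holding Q·H/2.
TC(4,850) = (71,300/4,850)×344 + (4,850/2)×0.7 = $6,754.65
TC(13,001) = (71,300/13,001)×344 + (13,001/2)×0.7 = $6,436.91
|ΔTC| = |$6,754.65 − $6,436.91| = $317.74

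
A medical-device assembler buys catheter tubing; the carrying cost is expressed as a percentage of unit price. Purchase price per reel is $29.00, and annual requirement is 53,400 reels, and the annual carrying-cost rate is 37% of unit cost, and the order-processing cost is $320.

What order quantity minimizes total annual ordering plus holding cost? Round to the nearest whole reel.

1,785 reels

Carrying cost H = $29 × 37% = $10.7300/reel/yr
Q* = √(2·D·S / H) = √(2·53,400·320 / 10.73) = √3,185,088.5 ≈ 1,784.68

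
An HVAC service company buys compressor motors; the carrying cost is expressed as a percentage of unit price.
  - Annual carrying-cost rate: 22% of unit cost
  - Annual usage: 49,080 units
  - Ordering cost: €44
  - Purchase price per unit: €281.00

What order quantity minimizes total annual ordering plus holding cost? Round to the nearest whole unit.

Holding cost per unit per year: H = 22% × €281 = €61.8200
EOQ = √(2DS/H) = √(2 × 49,080 × 44 / 61.82)
    = √(69,864.77) ≈ 264.32

264 units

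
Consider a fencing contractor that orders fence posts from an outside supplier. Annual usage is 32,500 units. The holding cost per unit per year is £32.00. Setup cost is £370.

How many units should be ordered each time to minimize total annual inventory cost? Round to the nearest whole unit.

867 units

2DS/H = 2·32,500·370/32 = 751,562.50
EOQ = √751,562.50 ≈ 866.93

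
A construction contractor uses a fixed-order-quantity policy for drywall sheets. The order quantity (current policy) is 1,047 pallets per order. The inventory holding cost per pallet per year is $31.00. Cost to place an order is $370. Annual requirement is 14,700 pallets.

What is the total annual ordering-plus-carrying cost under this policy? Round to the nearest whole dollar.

$21,423

Annual ordering cost = (D/Q)·S = (14,700/1,047) × 370 = $5,194.84
Annual holding cost  = (Q/2)·H = (1,047/2) × 31 = $16,228.50
Total = $5,194.84 + $16,228.50 = $21,423.34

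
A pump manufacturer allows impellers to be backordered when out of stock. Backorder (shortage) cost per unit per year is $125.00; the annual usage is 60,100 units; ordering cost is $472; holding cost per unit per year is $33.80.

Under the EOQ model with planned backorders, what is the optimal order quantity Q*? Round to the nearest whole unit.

Q* = √(2DS/H) · √((H + b)/b)
   = √(2 × 60,100 × 472 / 33.8) · √((33.8 + 125) / 125)
   = 1,295.582 × 1.1271 ≈ 1,460.28

1,460 units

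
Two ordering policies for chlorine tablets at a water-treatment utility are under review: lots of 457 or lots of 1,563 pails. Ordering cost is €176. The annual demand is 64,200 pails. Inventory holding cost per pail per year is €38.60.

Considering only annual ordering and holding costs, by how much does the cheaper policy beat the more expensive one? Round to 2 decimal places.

TC(Q) = (D/Q)S + (Q/2)H
TC(457) = (64,200/457)×176 + (457/2)×38.6 = €33,544.83
TC(1,563) = (64,200/1,563)×176 + (1,563/2)×38.6 = €37,395.07
Cheaper: Q = 457.  Difference = €3,850.25

€3,850.25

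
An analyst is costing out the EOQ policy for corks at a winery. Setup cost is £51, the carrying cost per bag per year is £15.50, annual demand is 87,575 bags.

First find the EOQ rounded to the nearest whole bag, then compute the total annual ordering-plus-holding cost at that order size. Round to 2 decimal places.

£11,766.74

EOQ = √(2DS/H) = √(2 × 87,575 × 51 / 15.5)
    = √(576,300.00) ≈ 759.14 → Q = 759 bags
Orders/yr = 87,575/759 = 115.382; ordering cost = 115.382 × £51 = £5,884.49
Average inventory = 759/2 = 379.5; holding cost = 379.5 × £15.5 = £5,882.25
Total = £5,884.49 + £5,882.25 = £11,766.74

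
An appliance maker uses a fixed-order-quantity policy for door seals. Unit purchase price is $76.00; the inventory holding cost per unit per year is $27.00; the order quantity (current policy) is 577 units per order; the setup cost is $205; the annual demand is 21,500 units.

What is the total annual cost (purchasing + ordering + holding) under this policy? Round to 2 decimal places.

$1,649,428.15

Ordering: D/Q × S = 21,500/577 × $205 = $7,638.65
Holding:  Q/2 × H = 577/2 × $27 = $7,789.50
Purchase cost = D·C = 21,500 × 76 = $1,634,000.00
Total = $7,638.65 + $7,789.50 + $1,634,000.00 = $1,649,428.15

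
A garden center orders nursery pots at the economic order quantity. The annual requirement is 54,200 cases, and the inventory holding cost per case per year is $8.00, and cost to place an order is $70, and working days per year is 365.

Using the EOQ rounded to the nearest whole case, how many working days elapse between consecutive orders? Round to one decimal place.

6.6 days

2DS/H = 2·54,200·70/8 = 948,500.00
EOQ = √948,500.00 ≈ 973.91 → Q = 974 cases
Days between orders = 365 / (D/Q) = 365 / 55.647 ≈ 6.559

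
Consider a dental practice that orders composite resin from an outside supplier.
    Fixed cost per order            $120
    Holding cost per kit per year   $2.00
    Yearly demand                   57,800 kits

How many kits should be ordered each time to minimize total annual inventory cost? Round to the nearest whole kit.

Q* = √(2·D·S / H) = √(2·57,800·120 / 2) = √6,936,000.0 ≈ 2,633.63

2,634 kits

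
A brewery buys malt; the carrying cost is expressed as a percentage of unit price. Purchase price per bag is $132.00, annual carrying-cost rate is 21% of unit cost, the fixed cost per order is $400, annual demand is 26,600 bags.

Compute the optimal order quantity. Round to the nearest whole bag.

Holding cost per bag per year: H = 21% × $132 = $27.7200
Optimal lot size Q* = (2 × 26,600 × $400 / $27.72)^½ ≈ 876.17

876 bags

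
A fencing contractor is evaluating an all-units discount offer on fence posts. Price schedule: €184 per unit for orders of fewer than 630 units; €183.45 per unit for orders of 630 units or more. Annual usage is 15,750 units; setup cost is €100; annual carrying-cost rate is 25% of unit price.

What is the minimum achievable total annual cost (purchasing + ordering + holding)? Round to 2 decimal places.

H₁ = 25%×€184 = €46.0000;  H₂ = 25%×€183.45 = €45.8625
EOQ₁ = √(2×15,750×100/46.0000) = 261.68  (< 630, feasible at tier 1)
EOQ₂ = √(2×15,750×100/45.8625) = 262.08  (< 630 → use Q = 630 at tier-2 price)
TC(tier 1 (EOQ₁), Q≈261.7) = €2,910,037.44
TC(tier 2, Q≈630.0) = €2,906,284.19
Minimum at tier 2: €2,906,284.19

€2,906,284.19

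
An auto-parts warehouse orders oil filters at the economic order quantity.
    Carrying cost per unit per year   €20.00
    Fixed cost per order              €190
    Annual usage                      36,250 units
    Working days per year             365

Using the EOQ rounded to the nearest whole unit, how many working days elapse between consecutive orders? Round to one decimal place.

8.4 days

2DS/H = 2·36,250·190/20 = 688,750.00
EOQ = √688,750.00 ≈ 829.91 → Q = 830 units
T = Q/D × 365 days = 830/36,250 × 365 = 8.357 days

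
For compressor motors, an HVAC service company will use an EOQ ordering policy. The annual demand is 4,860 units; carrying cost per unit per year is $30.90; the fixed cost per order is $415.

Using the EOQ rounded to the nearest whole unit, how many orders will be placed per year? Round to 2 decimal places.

13.46 orders per year

2DS/H = 2·4,860·415/30.9 = 130,543.69
EOQ = √130,543.69 ≈ 361.31 → Q = 361
Orders per year = D/Q = 4,860 / 361 = 13.463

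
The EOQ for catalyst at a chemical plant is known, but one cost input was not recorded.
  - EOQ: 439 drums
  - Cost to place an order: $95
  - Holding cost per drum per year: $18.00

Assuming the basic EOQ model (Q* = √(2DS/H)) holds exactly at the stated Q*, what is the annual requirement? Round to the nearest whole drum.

From Q* = √(2DS/H) ⇒ Q*² = 2DS/H.
D = Q²H / (2S) = 439² × 18 / (2 × 95) = 18,257.78

18,258 drums per year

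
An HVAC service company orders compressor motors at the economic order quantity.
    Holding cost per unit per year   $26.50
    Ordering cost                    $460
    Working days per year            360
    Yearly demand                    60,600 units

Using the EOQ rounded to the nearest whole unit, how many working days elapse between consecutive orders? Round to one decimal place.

8.6 days

EOQ = √(2DS/H) = √(2 × 60,600 × 460 / 26.5)
    = √(2,103,849.06) ≈ 1,450.47 → Q = 1,450 units
Cycle time = (working days × Q)/D = (360 × 1,450) / 60,600 = 8.614 days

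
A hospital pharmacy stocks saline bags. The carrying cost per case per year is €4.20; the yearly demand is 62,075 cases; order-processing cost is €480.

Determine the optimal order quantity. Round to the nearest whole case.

EOQ = √(2DS/H) = √(2 × 62,075 × 480 / 4.2)
    = √(14,188,571.43) ≈ 3,766.77

3,767 cases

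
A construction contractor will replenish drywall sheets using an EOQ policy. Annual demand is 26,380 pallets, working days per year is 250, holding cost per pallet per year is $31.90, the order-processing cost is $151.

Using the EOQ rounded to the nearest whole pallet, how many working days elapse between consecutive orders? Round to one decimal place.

4.7 days

2DS/H = 2·26,380·151/31.9 = 249,741.69
EOQ = √249,741.69 ≈ 499.74 → Q = 500 pallets
Cycle time = (working days × Q)/D = (250 × 500) / 26,380 = 4.738 days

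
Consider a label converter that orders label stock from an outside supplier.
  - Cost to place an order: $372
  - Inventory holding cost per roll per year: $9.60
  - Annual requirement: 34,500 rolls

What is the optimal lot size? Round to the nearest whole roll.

1,635 rolls

Q* = √(2·D·S / H) = √(2·34,500·372 / 9.6) = √2,673,750.0 ≈ 1,635.16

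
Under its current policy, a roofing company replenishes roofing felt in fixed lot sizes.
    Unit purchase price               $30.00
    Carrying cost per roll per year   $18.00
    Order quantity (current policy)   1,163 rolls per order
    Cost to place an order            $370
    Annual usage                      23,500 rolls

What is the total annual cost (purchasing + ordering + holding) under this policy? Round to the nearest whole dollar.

Ordering: D/Q × S = 23,500/1,163 × $370 = $7,476.35
Holding:  Q/2 × H = 1,163/2 × $18 = $10,467.00
Purchase cost = D·C = 23,500 × 30 = $705,000.00
Total = $7,476.35 + $10,467.00 + $705,000.00 = $722,943.35

$722,943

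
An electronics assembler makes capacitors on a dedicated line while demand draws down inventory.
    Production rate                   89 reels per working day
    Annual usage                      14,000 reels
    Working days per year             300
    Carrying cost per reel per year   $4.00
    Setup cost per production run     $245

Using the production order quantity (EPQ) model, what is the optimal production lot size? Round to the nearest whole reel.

Daily demand d = 14,000/300 = 46.667; p = 89; 1 − d/p = 0.47566
EPQ = √(2DS / (H(1 − d/p)))
    = √(2 × 14,000 × 245 / (4 × 0.47566)) ≈ 1,898.83

1,899 reels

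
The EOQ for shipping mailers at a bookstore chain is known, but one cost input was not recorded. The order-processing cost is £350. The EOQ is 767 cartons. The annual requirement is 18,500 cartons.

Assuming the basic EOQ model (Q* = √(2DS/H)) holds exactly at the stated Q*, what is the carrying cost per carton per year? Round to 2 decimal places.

Since Q* = (2DS/H)^½, squaring gives Q*²·H = 2DS.
H = 2DS / Q² = 2 × 18,500 × 350 / 767² = 22.0130

£22.01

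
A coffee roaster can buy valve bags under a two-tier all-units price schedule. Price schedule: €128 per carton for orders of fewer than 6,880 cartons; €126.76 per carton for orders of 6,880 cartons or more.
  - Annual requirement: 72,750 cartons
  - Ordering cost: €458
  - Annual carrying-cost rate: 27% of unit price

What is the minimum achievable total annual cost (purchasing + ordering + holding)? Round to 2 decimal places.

H₁ = 27%×€128 = €34.5600;  H₂ = 27%×€126.76 = €34.2252
EOQ₁ = √(2×72,750×458/34.5600) = 1,388.60  (< 6,880, feasible at tier 1)
EOQ₂ = √(2×72,750×458/34.2252) = 1,395.38  (< 6,880 → use Q = 6,880 at tier-2 price)
TC(tier 1 (EOQ₁), Q≈1,388.6) = €9,359,990.04
TC(tier 2, Q≈6,880.0) = €9,344,367.64
Minimum at tier 2: €9,344,367.64

€9,344,367.64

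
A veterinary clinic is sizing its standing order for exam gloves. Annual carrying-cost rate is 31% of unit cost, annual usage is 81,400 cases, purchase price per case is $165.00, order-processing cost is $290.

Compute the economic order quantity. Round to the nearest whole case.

961 cases

Holding cost per case per year: H = 31% × $165 = $51.1500
Optimal lot size Q* = (2 × 81,400 × $290 / $51.15)^½ ≈ 960.73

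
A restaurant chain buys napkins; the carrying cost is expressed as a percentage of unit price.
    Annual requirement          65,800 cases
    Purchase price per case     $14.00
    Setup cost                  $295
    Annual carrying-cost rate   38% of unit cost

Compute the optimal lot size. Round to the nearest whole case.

2,701 cases

H = i·C = 0.38 × $14 = $5.3200 per case-year
2DS/H = 2·65,800·295/5.32 = 7,297,368.42
EOQ = √7,297,368.42 ≈ 2,701.36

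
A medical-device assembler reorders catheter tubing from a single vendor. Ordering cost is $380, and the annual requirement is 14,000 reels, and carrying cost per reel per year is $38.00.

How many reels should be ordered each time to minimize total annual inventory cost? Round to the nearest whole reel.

Q* = √(2·D·S / H) = √(2·14,000·380 / 38) = √280,000.0 ≈ 529.15

529 reels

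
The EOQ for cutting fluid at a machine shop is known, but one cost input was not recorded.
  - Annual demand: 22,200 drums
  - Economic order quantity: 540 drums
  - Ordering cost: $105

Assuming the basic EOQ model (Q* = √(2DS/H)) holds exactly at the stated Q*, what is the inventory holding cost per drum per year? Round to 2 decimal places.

From Q* = √(2DS/H) ⇒ Q*² = 2DS/H.
H = 2DS / Q² = 2 × 22,200 × 105 / 540² = 15.9877

$15.99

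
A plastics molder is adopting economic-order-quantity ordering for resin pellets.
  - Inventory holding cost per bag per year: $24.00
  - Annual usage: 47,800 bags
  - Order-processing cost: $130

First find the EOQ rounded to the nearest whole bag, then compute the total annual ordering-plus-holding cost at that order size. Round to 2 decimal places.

$17,270.56

2DS/H = 2·47,800·130/24 = 517,833.33
EOQ = √517,833.33 ≈ 719.61 → Q = 720 bags
Ordering: D/Q × S = 47,800/720 × $130 = $8,630.56
Holding:  Q/2 × H = 720/2 × $24 = $8,640.00
Total = $8,630.56 + $8,640.00 = $17,270.56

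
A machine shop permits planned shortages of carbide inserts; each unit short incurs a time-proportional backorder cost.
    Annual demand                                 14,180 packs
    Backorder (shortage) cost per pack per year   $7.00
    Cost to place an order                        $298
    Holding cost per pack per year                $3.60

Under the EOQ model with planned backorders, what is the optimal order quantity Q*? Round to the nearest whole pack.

1,885 packs

Q* = √(2DS/H) · √((H + b)/b)
   = √(2 × 14,180 × 298 / 3.6) · √((3.6 + 7) / 7)
   = 1,532.181 × 1.2306 ≈ 1,885.45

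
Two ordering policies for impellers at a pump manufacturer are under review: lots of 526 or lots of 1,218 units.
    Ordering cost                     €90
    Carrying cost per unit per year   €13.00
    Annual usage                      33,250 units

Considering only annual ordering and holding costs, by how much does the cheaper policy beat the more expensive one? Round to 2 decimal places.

Annual cost at Q: ordering D·S/Q plus holding Q·H/2.
TC(526) = (33,250/526)×90 + (526/2)×13 = €9,108.16
TC(1,218) = (33,250/1,218)×90 + (1,218/2)×13 = €10,373.90
Lots of 526 are cheaper by €1,265.73.

€1,265.73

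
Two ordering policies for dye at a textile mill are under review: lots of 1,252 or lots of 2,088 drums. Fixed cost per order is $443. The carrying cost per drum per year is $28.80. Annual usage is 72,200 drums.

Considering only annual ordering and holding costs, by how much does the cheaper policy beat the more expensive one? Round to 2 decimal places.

$1,809.89

TC(Q) = (D/Q)S + (Q/2)H
TC(1,252) = (72,200/1,252)×443 + (1,252/2)×28.8 = $43,575.61
TC(2,088) = (72,200/2,088)×443 + (2,088/2)×28.8 = $45,385.50
Lots of 1,252 are cheaper by $1,809.89.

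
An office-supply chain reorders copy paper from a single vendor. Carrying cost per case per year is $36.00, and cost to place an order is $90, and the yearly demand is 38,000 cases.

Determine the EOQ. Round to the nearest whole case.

Q* = √(2·D·S / H) = √(2·38,000·90 / 36) = √190,000.0 ≈ 435.89

436 cases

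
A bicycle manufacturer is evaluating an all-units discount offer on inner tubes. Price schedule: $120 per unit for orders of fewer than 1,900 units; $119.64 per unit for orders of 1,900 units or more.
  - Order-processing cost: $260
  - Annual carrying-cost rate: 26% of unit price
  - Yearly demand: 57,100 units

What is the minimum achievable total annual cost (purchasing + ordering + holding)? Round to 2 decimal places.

$6,868,808.76

H₁ = 26%×$120 = $31.2000;  H₂ = 26%×$119.64 = $31.1064
EOQ₁ = √(2×57,100×260/31.2000) = 975.53  (< 1,900, feasible at tier 1)
EOQ₂ = √(2×57,100×260/31.1064) = 977.00  (< 1,900 → use Q = 1,900 at tier-2 price)
TC(tier 1 (EOQ₁), Q≈975.5) = $6,882,436.66
TC(tier 2, Q≈1,900.0) = $6,868,808.76
Minimum at tier 2: $6,868,808.76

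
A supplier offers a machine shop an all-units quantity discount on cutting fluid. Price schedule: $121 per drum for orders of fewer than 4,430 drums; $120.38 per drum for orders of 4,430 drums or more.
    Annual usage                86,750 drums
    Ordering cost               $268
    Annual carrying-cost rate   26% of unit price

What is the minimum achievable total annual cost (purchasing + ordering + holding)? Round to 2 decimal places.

$10,517,539.92

H₁ = 26%×$121 = $31.4600;  H₂ = 26%×$120.38 = $31.2988
EOQ₁ = √(2×86,750×268/31.4600) = 1,215.73  (< 4,430, feasible at tier 1)
EOQ₂ = √(2×86,750×268/31.2988) = 1,218.86  (< 4,430 → use Q = 4,430 at tier-2 price)
TC(tier 1 (EOQ₁), Q≈1,215.7) = $10,534,996.92
TC(tier 2, Q≈4,430.0) = $10,517,539.92
Minimum at tier 2: $10,517,539.92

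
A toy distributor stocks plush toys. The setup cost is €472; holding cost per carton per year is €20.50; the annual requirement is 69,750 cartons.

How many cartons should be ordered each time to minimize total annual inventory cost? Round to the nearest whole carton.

Q* = √(2·D·S / H) = √(2·69,750·472 / 20.5) = √3,211,902.4 ≈ 1,792.18

1,792 cartons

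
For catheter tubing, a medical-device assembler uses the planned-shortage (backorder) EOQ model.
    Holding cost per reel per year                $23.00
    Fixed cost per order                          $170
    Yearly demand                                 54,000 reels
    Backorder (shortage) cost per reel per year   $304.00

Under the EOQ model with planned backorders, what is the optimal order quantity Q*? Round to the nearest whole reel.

927 reels

Basic EOQ = √(2·54,000·170/23) = 893.454
Backorder adjustment √((H+b)/b) = √((23+304)/304) = 1.0371
Q* = 893.454 × 1.0371 ≈ 926.64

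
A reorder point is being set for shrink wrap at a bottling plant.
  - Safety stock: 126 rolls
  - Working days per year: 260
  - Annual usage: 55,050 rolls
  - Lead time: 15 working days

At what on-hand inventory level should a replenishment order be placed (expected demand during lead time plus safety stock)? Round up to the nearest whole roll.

Daily demand d = 55,050 / 260 = 211.731 rolls/day
Demand during lead time = 211.731 × 15 = 3,175.96
Reorder point = 3,175.96 + 126 = 3,301.96 → round up

3,302 rolls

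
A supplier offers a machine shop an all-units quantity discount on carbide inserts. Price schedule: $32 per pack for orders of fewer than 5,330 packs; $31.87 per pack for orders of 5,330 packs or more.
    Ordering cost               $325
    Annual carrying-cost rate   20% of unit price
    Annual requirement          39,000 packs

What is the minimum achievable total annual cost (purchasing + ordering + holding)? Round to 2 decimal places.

$1,260,737.35

H₁ = 20%×$32 = $6.4000;  H₂ = 20%×$31.87 = $6.3740
EOQ₁ = √(2×39,000×325/6.4000) = 1,990.21  (< 5,330, feasible at tier 1)
EOQ₂ = √(2×39,000×325/6.3740) = 1,994.27  (< 5,330 → use Q = 5,330 at tier-2 price)
TC(tier 1 (EOQ₁), Q≈1,990.2) = $1,260,737.35
TC(tier 2, Q≈5,330.0) = $1,262,294.76
Minimum at tier 1 (EOQ₁): $1,260,737.35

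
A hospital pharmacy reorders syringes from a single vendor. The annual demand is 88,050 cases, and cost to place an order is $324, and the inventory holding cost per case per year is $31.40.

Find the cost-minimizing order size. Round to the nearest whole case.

1,348 cases

Q* = √(2·D·S / H) = √(2·88,050·324 / 31.4) = √1,817,082.8 ≈ 1,347.99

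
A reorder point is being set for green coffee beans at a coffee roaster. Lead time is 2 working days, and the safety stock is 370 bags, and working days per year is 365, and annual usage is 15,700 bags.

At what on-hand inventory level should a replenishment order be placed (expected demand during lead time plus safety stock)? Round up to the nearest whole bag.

Daily demand d = 15,700 / 365 = 43.014 bags/day
Demand during lead time = 43.014 × 2 = 86.03
Reorder point = 86.03 + 370 = 456.03 → round up

457 bags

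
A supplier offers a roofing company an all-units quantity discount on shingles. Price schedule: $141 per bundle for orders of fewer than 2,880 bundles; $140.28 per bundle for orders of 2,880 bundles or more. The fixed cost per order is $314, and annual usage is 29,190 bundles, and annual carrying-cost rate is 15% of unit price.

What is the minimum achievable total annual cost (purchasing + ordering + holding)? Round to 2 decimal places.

H₁ = 15%×$141 = $21.1500;  H₂ = 15%×$140.28 = $21.0420
EOQ₁ = √(2×29,190×314/21.1500) = 930.98  (< 2,880, feasible at tier 1)
EOQ₂ = √(2×29,190×314/21.0420) = 933.37  (< 2,880 → use Q = 2,880 at tier-2 price)
TC(tier 1 (EOQ₁), Q≈931.0) = $4,135,480.29
TC(tier 2, Q≈2,880.0) = $4,128,256.20
Minimum at tier 2: $4,128,256.20

$4,128,256.20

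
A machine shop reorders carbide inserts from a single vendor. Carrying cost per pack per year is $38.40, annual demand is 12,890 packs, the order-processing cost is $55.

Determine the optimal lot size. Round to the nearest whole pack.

192 packs

Optimal lot size Q* = (2 × 12,890 × $55 / $38.4)^½ ≈ 192.16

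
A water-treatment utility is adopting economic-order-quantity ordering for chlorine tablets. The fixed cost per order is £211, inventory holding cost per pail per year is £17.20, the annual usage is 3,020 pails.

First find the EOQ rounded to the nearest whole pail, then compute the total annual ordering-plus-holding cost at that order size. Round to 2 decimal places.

£4,681.92

Optimal lot size Q* = (2 × 3,020 × £211 / £17.2)^½ ≈ 272.20 → Q = 272 pails
Orders/yr = 3,020/272 = 11.103; ordering cost = 11.103 × £211 = £2,342.72
Average inventory = 272/2 = 136; holding cost = 136 × £17.2 = £2,339.20
Total = £2,342.72 + £2,339.20 = £4,681.92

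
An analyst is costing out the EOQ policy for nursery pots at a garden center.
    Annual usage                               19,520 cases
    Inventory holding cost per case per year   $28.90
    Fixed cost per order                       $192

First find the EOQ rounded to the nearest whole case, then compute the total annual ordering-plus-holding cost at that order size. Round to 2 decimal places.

EOQ = √(2DS/H) = √(2 × 19,520 × 192 / 28.9)
    = √(259,366.09) ≈ 509.28 → Q = 509 cases
Annual ordering cost = (D/Q)·S = (19,520/509) × 192 = $7,363.14
Annual holding cost  = (Q/2)·H = (509/2) × 28.9 = $7,355.05
Total = $7,363.14 + $7,355.05 = $14,718.19

$14,718.19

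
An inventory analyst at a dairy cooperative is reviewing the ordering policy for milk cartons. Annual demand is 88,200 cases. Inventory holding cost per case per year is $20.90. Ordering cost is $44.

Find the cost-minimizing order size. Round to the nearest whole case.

609 cases

EOQ = √(2DS/H) = √(2 × 88,200 × 44 / 20.9)
    = √(371,368.42) ≈ 609.40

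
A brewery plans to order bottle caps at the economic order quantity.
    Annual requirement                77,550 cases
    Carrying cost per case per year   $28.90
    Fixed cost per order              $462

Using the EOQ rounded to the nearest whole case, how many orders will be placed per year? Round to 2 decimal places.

Q* = √(2·D·S / H) = √(2·77,550·462 / 28.9) = √2,479,453.3 ≈ 1,574.63 → Q = 1,575
Orders per year = D/Q = 77,550 / 1,575 = 49.238

49.24 orders per year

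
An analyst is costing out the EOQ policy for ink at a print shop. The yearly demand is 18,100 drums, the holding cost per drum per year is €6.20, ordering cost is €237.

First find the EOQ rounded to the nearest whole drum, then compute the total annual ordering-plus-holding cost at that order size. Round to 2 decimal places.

Q* = √(2·D·S / H) = √(2·18,100·237 / 6.2) = √1,383,774.2 ≈ 1,176.34 → Q = 1,176 drums
Ordering: D/Q × S = 18,100/1,176 × €237 = €3,647.70
Holding:  Q/2 × H = 1,176/2 × €6.2 = €3,645.60
Total = €3,647.70 + €3,645.60 = €7,293.30

€7,293.30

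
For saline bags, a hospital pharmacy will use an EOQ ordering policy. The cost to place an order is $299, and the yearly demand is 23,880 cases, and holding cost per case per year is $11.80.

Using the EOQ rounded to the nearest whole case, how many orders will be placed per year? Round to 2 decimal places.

21.71 orders per year

Q* = √(2·D·S / H) = √(2·23,880·299 / 11.8) = √1,210,189.8 ≈ 1,100.09 → Q = 1,100
N = D/Q = 23,880/1,100 ≈ 21.709 orders/yr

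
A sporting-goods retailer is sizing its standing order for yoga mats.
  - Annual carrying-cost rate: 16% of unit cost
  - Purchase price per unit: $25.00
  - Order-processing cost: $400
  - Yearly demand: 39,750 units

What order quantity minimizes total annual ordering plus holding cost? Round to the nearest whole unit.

2,820 units

H = i·C = 0.16 × $25 = $4.0000 per unit-year
2DS/H = 2·39,750·400/4 = 7,950,000.00
EOQ = √7,950,000.00 ≈ 2,819.57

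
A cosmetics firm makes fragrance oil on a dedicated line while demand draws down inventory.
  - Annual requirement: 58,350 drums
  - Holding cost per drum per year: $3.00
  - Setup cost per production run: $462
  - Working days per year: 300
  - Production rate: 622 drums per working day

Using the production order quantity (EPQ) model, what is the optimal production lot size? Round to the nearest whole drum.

5,114 drums

Daily demand d = 58,350/300 = 194.500; p = 622; 1 − d/p = 0.68730
EPQ = √(2DS / (H(1 − d/p)))
    = √(2 × 58,350 × 462 / (3 × 0.68730)) ≈ 5,113.55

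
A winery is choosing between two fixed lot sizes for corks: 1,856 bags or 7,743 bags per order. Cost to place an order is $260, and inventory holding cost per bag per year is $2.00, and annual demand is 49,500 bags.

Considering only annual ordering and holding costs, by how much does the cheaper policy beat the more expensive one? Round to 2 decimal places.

For each Q, cost = (D/Q)·S + (Q/2)·H.
TC(1,856) = (49,500/1,856)×260 + (1,856/2)×2 = $8,790.27
TC(7,743) = (49,500/7,743)×260 + (7,743/2)×2 = $9,405.15
|ΔTC| = |$8,790.27 − $9,405.15| = $614.88

$614.88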